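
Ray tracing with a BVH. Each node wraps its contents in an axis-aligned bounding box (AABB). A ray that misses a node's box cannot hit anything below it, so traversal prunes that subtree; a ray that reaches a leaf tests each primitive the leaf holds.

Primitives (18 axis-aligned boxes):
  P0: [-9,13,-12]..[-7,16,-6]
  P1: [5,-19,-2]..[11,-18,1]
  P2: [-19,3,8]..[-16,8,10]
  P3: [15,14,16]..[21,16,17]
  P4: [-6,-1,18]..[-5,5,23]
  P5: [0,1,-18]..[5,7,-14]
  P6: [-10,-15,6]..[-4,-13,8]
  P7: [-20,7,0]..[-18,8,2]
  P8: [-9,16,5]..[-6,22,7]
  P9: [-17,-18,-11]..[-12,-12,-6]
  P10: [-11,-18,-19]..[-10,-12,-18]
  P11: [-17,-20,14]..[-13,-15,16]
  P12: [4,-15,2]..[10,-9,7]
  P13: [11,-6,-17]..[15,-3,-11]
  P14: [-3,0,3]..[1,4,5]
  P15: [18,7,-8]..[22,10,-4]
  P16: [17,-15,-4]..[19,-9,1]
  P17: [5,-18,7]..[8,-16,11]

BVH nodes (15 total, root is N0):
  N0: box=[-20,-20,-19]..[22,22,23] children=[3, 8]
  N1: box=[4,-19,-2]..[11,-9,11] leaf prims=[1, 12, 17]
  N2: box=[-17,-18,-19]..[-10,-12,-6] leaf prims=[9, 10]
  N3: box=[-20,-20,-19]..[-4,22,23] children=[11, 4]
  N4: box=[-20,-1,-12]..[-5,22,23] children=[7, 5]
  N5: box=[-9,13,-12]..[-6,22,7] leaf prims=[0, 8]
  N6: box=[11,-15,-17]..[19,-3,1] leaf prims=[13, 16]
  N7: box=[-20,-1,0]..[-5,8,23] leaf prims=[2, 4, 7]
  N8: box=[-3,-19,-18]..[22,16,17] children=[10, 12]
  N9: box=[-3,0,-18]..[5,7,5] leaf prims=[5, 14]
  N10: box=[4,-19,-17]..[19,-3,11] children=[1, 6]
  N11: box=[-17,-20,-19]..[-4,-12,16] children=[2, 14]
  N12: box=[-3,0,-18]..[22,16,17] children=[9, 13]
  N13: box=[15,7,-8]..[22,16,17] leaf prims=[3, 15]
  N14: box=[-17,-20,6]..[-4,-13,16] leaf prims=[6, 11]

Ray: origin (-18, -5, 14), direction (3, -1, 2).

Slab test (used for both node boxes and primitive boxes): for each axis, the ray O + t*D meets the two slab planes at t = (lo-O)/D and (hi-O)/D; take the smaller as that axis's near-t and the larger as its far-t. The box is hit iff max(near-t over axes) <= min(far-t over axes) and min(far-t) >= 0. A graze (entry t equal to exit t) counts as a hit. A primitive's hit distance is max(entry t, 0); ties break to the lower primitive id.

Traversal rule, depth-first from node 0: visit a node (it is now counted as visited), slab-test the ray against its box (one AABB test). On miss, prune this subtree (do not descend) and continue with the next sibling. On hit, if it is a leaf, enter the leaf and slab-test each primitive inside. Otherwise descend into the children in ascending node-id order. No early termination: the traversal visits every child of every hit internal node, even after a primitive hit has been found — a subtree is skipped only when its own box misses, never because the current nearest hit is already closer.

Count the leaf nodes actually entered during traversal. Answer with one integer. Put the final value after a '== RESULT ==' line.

Walk:
N0 x:[-2/3,40/3] y:[-27,15] z:[-33/2,9/2] -> hit [-2/3,9/2], descend [3, 8]
  N3 x:[-2/3,14/3] y:[-27,15] z:[-33/2,9/2] -> hit [-2/3,9/2], descend [4, 11]
    N4 x:[-2/3,13/3] y:[-27,-4] z:[-13,9/2] -> miss, prune
    N11 x:[1/3,14/3] y:[7,15] z:[-33/2,1] -> miss, prune
  N8 x:[5,40/3] y:[-21,14] z:[-16,3/2] -> miss, prune

Summary -> nodes [0, 3, 4, 11, 8]; box-tests=5; leaf-entries=0; first=miss

== RESULT ==
0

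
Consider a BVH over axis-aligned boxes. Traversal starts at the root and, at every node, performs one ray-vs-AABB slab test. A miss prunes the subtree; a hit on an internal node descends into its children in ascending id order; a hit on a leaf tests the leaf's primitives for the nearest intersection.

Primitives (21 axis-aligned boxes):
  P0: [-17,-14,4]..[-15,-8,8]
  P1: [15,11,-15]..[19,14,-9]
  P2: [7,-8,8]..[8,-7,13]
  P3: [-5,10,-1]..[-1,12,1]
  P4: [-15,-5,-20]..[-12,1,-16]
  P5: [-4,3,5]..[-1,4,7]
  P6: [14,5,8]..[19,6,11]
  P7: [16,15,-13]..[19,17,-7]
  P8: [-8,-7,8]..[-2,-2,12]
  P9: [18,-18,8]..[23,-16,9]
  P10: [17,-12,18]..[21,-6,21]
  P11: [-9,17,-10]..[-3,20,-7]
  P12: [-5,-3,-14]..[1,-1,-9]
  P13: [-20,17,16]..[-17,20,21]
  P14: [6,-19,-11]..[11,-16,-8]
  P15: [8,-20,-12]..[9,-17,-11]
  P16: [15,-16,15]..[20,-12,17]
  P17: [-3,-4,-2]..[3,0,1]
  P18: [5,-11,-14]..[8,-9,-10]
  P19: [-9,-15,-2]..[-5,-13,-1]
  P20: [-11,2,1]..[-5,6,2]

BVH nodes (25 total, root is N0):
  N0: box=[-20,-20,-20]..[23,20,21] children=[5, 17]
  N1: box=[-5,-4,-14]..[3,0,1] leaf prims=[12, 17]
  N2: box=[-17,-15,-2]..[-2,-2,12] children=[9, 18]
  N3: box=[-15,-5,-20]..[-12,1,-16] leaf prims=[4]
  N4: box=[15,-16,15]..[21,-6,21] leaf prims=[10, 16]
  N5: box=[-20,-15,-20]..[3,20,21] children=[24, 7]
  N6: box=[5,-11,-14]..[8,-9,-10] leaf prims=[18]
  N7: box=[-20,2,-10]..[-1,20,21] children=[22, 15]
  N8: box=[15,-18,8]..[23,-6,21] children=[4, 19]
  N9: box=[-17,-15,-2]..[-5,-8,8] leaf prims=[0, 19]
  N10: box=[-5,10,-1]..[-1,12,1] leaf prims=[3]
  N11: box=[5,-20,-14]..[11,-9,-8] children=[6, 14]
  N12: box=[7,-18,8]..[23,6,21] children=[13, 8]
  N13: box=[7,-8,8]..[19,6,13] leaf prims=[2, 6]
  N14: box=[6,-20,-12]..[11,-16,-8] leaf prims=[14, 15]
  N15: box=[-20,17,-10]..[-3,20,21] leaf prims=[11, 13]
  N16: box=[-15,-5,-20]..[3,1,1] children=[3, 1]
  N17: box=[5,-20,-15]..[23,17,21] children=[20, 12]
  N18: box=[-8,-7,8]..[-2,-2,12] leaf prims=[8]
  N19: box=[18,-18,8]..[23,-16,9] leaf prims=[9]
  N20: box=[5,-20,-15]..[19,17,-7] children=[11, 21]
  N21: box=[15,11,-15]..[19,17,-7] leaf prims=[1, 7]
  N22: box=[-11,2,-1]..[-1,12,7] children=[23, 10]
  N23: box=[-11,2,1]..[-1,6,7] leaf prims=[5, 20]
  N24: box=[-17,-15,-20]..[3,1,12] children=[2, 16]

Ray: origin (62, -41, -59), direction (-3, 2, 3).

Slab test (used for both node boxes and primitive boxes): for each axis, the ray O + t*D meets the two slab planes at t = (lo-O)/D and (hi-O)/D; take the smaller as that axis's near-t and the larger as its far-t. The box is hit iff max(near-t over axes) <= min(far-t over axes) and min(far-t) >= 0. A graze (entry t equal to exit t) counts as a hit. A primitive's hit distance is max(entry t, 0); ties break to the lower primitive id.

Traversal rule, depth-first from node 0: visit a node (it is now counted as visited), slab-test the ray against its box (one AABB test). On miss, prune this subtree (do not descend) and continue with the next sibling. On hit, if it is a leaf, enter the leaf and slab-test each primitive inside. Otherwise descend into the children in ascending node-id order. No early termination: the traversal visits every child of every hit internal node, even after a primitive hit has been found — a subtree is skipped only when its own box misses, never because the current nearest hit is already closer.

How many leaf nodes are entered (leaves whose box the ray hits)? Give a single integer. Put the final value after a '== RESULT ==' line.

Trace the traversal:
N0 x:[13,82/3] y:[21/2,61/2] z:[13,80/3] -> hit [13,80/3], descend [5, 17]
  N5 x:[59/3,82/3] y:[13,61/2] z:[13,80/3] -> hit [59/3,80/3], descend [7, 24]
    N7 x:[21,82/3] y:[43/2,61/2] z:[49/3,80/3] -> hit [43/2,80/3], descend [15, 22]
      N15 x:[65/3,82/3] y:[29,61/2] z:[49/3,80/3] -> miss, prune
      N22 x:[21,73/3] y:[43/2,53/2] z:[58/3,22] -> hit [43/2,22], descend [10, 23]
        N10 x:[21,67/3] y:[51/2,53/2] z:[58/3,20] -> miss, prune
        N23 x:[21,73/3] y:[43/2,47/2] z:[20,22] -> hit [43/2,22] leaf, test {P5@t=22, P20(miss)}
    N24 x:[59/3,79/3] y:[13,21] z:[13,71/3] -> hit [59/3,21], descend [2, 16]
      N2 x:[64/3,79/3] y:[13,39/2] z:[19,71/3] -> miss, prune
      N16 x:[59/3,77/3] y:[18,21] z:[13,20] -> hit [59/3,20], descend [1, 3]
        N1 x:[59/3,67/3] y:[37/2,41/2] z:[15,20] -> hit [59/3,20] leaf, test {P12(miss), P17@t=59/3}
        N3 x:[74/3,77/3] y:[18,21] z:[13,43/3] -> miss, prune
  N17 x:[13,19] y:[21/2,29] z:[44/3,80/3] -> hit [44/3,19], descend [12, 20]
    N12 x:[13,55/3] y:[23/2,47/2] z:[67/3,80/3] -> miss, prune
    N20 x:[43/3,19] y:[21/2,29] z:[44/3,52/3] -> hit [44/3,52/3], descend [11, 21]
      N11 x:[17,19] y:[21/2,16] z:[15,17] -> miss, prune
      N21 x:[43/3,47/3] y:[26,29] z:[44/3,52/3] -> miss, prune

Summary -> nodes [0, 5, 7, 15, 22, 10, 23, 24, 2, 16, 1, 3, 17, 12, 20, 11, 21]; box-tests=17; leaf-entries=2; first=P17

== RESULT ==
2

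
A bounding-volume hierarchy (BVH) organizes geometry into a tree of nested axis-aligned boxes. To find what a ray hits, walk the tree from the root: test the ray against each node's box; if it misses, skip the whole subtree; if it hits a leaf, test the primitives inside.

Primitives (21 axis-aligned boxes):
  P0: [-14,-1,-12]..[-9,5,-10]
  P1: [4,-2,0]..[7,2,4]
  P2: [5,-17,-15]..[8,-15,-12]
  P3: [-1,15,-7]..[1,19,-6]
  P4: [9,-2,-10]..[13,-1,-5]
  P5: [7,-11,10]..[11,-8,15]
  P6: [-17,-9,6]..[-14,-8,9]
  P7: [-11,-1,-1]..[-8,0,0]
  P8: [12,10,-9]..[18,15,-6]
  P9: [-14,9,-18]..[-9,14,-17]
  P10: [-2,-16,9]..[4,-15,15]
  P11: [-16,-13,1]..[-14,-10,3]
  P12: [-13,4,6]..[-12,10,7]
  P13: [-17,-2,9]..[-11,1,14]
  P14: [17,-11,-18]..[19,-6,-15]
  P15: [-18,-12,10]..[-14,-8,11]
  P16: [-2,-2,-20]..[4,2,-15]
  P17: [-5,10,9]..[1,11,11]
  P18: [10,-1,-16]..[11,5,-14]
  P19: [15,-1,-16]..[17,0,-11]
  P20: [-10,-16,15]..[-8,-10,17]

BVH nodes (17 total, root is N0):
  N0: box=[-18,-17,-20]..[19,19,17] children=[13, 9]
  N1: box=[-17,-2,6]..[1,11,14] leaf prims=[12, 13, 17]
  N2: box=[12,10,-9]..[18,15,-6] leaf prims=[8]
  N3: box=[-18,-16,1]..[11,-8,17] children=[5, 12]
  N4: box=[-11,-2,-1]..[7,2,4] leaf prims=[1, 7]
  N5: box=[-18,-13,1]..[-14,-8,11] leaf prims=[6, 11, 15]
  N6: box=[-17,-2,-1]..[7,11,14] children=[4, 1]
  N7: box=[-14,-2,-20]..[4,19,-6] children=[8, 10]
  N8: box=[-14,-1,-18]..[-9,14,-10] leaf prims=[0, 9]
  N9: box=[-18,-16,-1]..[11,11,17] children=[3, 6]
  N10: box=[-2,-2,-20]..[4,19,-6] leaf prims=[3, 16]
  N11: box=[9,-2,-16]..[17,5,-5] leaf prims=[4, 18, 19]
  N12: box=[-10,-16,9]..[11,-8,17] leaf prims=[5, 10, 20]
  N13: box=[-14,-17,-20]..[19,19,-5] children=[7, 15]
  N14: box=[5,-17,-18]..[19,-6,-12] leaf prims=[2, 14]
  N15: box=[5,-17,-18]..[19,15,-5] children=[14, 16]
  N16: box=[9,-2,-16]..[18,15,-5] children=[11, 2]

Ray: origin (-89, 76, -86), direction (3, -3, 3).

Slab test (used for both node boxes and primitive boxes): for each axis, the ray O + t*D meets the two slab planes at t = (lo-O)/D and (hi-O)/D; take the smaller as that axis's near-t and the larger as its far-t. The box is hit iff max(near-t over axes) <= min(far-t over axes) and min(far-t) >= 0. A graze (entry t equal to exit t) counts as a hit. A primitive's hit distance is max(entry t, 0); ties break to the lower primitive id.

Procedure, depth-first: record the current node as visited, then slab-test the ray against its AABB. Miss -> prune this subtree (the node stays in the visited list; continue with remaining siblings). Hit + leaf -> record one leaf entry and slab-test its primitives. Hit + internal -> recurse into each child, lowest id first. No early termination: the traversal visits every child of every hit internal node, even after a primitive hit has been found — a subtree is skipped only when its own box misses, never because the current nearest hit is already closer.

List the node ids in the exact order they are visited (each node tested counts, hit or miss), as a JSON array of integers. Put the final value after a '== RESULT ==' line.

Trace the traversal:
N0 x:[71/3,36] y:[19,31] z:[22,103/3] -> hit [71/3,31], descend [9, 13]
  N9 x:[71/3,100/3] y:[65/3,92/3] z:[85/3,103/3] -> hit [85/3,92/3], descend [3, 6]
    N3 x:[71/3,100/3] y:[28,92/3] z:[29,103/3] -> hit [29,92/3], descend [5, 12]
      N5 x:[71/3,25] y:[28,89/3] z:[29,97/3] -> miss, prune
      N12 x:[79/3,100/3] y:[28,92/3] z:[95/3,103/3] -> miss, prune
    N6 x:[24,32] y:[65/3,26] z:[85/3,100/3] -> miss, prune
  N13 x:[25,36] y:[19,31] z:[22,27] -> hit [25,27], descend [7, 15]
    N7 x:[25,31] y:[19,26] z:[22,80/3] -> hit [25,26], descend [8, 10]
      N8 x:[25,80/3] y:[62/3,77/3] z:[68/3,76/3] -> hit [25,76/3] leaf, test {P0@t=25, P9(miss)}
      N10 x:[29,31] y:[19,26] z:[22,80/3] -> miss, prune
    N15 x:[94/3,36] y:[61/3,31] z:[68/3,27] -> miss, prune

11 AABB tests over nodes [0, 9, 3, 5, 12, 6, 13, 7, 8, 10, 15]; 1 leaf entered; closest P0.

== RESULT ==
[0, 9, 3, 5, 12, 6, 13, 7, 8, 10, 15]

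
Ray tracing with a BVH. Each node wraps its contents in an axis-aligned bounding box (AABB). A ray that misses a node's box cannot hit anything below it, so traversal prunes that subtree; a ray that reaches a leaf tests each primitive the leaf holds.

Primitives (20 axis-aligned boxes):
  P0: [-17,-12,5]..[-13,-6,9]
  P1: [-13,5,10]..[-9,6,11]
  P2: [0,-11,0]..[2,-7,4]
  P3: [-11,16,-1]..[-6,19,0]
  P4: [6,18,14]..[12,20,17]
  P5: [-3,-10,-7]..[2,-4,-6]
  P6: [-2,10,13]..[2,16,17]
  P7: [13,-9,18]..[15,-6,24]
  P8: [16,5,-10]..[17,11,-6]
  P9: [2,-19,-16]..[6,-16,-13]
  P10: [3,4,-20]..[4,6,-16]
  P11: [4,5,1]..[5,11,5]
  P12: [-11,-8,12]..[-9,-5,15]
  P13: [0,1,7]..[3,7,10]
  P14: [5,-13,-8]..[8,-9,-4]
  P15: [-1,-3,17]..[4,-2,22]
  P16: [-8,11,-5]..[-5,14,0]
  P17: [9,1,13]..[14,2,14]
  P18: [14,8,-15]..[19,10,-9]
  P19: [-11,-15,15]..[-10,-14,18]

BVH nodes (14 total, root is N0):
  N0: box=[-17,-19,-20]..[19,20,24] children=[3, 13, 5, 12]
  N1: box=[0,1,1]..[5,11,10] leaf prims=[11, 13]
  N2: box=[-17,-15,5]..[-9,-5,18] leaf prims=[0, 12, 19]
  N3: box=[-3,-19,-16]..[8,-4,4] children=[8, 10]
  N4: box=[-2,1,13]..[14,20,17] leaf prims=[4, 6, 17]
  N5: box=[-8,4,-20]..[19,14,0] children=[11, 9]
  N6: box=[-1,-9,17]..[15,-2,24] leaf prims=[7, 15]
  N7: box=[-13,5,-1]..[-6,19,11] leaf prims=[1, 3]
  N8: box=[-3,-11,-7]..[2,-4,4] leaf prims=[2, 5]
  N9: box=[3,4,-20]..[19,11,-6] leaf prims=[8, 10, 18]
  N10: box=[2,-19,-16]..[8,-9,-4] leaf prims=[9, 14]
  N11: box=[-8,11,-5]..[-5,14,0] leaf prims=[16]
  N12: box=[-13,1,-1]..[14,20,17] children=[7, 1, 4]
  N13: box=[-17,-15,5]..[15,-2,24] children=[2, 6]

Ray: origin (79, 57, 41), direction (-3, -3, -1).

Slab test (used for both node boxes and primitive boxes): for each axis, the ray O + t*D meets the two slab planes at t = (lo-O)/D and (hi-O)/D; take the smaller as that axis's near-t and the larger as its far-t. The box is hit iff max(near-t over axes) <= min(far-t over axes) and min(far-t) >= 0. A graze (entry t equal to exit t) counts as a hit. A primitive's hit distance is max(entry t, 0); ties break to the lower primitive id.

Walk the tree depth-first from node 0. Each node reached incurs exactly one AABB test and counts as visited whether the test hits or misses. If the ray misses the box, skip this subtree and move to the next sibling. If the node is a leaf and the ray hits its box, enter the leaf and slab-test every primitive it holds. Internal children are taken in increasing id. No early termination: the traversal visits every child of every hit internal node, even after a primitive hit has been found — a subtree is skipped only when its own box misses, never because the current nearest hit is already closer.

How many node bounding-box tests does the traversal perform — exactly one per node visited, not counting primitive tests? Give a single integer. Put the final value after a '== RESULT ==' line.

Trace the traversal:
N0 x:[20,32] y:[37/3,76/3] z:[17,61] -> hit [20,76/3], descend [3, 5, 12, 13]
  N3 x:[71/3,82/3] y:[61/3,76/3] z:[37,57] -> miss, prune
  N5 x:[20,29] y:[43/3,53/3] z:[41,61] -> miss, prune
  N12 x:[65/3,92/3] y:[37/3,56/3] z:[24,42] -> miss, prune
  N13 x:[64/3,32] y:[59/3,24] z:[17,36] -> hit [64/3,24], descend [2, 6]
    N2 x:[88/3,32] y:[62/3,24] z:[23,36] -> miss, prune
    N6 x:[64/3,80/3] y:[59/3,22] z:[17,24] -> hit [64/3,22] leaf, test {P7@t=64/3, P15(miss)}

Summary -> nodes [0, 3, 5, 12, 13, 2, 6]; box-tests=7; leaf-entries=1; first=P7

== RESULT ==
7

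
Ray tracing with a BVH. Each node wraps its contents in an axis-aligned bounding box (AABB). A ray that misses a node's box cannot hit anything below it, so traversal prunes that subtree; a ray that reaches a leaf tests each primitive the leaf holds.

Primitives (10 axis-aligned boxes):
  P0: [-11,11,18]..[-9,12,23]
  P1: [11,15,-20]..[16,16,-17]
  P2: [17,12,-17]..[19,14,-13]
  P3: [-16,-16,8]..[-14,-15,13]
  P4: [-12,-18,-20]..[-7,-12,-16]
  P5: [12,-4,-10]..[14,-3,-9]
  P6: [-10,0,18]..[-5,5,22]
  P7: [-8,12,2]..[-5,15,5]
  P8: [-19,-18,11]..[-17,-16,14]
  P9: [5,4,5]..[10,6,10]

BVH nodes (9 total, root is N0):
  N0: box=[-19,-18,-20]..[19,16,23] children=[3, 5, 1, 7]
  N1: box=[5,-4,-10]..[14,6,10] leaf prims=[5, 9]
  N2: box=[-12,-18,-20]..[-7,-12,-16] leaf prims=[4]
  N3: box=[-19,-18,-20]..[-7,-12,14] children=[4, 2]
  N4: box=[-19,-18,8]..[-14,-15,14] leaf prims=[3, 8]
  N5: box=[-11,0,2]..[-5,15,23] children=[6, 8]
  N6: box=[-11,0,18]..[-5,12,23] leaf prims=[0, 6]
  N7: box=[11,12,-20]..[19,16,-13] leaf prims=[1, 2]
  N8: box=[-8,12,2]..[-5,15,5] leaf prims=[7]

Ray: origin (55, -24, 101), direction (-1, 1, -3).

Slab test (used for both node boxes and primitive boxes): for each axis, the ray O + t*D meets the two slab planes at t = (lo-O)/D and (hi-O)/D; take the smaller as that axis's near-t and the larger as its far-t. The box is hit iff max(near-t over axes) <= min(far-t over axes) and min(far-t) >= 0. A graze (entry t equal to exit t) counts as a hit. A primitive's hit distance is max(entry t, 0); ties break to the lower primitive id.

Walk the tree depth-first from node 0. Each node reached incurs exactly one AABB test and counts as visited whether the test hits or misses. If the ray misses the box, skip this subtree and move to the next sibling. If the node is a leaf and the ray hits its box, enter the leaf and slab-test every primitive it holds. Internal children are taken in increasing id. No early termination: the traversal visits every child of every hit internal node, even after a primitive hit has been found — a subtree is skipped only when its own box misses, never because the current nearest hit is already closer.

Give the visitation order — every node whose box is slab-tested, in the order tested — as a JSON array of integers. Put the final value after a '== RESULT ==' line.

Trace the traversal:
N0 x:[36,74] y:[6,40] z:[26,121/3] -> hit [36,40], descend [1, 3, 5, 7]
  N1 x:[41,50] y:[20,30] z:[91/3,37] -> miss, prune
  N3 x:[62,74] y:[6,12] z:[29,121/3] -> miss, prune
  N5 x:[60,66] y:[24,39] z:[26,33] -> miss, prune
  N7 x:[36,44] y:[36,40] z:[38,121/3] -> hit [38,40] leaf, test {P1@t=118/3, P2@t=38}

5 AABB tests over nodes [0, 1, 3, 5, 7]; 1 leaf entered; closest P2.

== RESULT ==
[0, 1, 3, 5, 7]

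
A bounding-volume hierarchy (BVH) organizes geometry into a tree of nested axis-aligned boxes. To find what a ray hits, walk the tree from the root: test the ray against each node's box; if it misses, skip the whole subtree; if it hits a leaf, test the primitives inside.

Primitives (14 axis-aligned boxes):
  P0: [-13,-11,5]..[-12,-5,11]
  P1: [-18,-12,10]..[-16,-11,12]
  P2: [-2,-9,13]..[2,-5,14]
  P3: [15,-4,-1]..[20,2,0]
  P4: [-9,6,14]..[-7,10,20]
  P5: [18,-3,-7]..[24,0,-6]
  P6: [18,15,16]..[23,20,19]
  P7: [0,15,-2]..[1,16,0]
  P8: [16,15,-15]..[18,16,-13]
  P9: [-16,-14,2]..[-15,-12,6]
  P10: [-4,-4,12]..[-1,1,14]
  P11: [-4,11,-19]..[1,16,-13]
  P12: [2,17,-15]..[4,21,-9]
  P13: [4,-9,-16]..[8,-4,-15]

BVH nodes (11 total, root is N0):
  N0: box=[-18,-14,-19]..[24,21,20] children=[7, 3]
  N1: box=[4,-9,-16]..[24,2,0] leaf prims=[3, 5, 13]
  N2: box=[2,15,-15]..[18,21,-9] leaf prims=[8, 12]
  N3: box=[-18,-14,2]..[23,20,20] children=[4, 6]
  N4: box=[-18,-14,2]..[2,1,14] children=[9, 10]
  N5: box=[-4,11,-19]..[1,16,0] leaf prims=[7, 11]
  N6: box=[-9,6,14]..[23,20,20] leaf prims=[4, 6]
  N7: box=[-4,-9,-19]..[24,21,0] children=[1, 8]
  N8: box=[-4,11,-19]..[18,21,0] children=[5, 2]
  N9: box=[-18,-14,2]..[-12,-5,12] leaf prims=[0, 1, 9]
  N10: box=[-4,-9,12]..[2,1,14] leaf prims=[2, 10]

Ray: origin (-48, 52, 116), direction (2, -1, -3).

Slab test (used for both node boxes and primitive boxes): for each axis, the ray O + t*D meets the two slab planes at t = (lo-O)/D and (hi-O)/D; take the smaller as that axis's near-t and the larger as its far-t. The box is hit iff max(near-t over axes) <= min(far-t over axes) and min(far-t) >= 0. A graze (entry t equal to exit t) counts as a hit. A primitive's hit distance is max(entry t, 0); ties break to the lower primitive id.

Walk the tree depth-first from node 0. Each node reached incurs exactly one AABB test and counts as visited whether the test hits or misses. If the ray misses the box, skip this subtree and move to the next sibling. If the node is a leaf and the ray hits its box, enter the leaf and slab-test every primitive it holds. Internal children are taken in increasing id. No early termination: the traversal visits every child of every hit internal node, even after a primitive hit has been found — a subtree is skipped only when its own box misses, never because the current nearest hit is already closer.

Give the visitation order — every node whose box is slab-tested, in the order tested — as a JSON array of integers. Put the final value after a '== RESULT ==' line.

Walk:
N0 x:[15,36] y:[31,66] z:[32,45] -> hit [32,36], descend [3, 7]
  N3 x:[15,71/2] y:[32,66] z:[32,38] -> hit [32,71/2], descend [4, 6]
    N4 x:[15,25] y:[51,66] z:[34,38] -> miss, prune
    N6 x:[39/2,71/2] y:[32,46] z:[32,34] -> hit [32,34] leaf, test {P4(miss), P6@t=33}
  N7 x:[22,36] y:[31,61] z:[116/3,45] -> miss, prune

5 AABB tests over nodes [0, 3, 4, 6, 7]; 1 leaf entered; closest P6.

== RESULT ==
[0, 3, 4, 6, 7]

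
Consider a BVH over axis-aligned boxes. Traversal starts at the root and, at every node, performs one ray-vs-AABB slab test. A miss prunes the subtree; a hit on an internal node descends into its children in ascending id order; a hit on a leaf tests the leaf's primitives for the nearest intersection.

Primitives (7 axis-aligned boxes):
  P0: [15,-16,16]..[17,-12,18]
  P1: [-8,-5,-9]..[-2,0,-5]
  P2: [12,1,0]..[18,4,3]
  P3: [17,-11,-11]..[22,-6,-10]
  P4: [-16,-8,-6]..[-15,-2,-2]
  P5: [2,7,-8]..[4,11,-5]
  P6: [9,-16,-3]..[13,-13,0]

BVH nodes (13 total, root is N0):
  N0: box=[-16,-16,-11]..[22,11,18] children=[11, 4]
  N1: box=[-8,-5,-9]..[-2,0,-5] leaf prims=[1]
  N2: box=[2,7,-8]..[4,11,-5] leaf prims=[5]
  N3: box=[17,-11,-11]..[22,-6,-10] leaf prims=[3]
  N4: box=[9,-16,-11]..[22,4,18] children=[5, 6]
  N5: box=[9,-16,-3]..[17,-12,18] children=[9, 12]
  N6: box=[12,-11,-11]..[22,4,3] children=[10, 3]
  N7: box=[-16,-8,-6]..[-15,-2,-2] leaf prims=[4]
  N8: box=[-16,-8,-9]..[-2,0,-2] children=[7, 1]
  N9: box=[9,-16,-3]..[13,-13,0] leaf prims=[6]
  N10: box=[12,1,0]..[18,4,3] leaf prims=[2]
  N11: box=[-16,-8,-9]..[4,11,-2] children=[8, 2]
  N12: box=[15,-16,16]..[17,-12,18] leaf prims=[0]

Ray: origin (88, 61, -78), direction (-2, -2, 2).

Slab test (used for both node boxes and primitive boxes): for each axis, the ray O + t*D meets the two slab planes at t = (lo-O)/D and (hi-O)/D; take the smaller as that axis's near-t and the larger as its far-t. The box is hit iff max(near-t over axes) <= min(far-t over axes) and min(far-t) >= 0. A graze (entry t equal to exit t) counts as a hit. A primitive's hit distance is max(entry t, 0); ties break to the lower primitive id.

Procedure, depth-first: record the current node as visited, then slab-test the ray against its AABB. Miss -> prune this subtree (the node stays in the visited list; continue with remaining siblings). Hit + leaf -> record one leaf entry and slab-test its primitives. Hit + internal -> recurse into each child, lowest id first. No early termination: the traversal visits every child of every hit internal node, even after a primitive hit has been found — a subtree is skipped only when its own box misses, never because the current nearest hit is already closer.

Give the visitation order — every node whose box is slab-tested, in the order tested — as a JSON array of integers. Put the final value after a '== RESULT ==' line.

Traverse from the root:
N0 x:[33,52] y:[25,77/2] z:[67/2,48] -> hit [67/2,77/2], descend [4, 11]
  N4 x:[33,79/2] y:[57/2,77/2] z:[67/2,48] -> hit [67/2,77/2], descend [5, 6]
    N5 x:[71/2,79/2] y:[73/2,77/2] z:[75/2,48] -> hit [75/2,77/2], descend [9, 12]
      N9 x:[75/2,79/2] y:[37,77/2] z:[75/2,39] -> hit [75/2,77/2] leaf, test {P6@t=75/2}
      N12 x:[71/2,73/2] y:[73/2,77/2] z:[47,48] -> miss, prune
    N6 x:[33,38] y:[57/2,36] z:[67/2,81/2] -> hit [67/2,36], descend [3, 10]
      N3 x:[33,71/2] y:[67/2,36] z:[67/2,34] -> hit [67/2,34] leaf, test {P3@t=67/2}
      N10 x:[35,38] y:[57/2,30] z:[39,81/2] -> miss, prune
  N11 x:[42,52] y:[25,69/2] z:[69/2,38] -> miss, prune

Summary -> nodes [0, 4, 5, 9, 12, 6, 3, 10, 11]; box-tests=9; leaf-entries=2; first=P3

== RESULT ==
[0, 4, 5, 9, 12, 6, 3, 10, 11]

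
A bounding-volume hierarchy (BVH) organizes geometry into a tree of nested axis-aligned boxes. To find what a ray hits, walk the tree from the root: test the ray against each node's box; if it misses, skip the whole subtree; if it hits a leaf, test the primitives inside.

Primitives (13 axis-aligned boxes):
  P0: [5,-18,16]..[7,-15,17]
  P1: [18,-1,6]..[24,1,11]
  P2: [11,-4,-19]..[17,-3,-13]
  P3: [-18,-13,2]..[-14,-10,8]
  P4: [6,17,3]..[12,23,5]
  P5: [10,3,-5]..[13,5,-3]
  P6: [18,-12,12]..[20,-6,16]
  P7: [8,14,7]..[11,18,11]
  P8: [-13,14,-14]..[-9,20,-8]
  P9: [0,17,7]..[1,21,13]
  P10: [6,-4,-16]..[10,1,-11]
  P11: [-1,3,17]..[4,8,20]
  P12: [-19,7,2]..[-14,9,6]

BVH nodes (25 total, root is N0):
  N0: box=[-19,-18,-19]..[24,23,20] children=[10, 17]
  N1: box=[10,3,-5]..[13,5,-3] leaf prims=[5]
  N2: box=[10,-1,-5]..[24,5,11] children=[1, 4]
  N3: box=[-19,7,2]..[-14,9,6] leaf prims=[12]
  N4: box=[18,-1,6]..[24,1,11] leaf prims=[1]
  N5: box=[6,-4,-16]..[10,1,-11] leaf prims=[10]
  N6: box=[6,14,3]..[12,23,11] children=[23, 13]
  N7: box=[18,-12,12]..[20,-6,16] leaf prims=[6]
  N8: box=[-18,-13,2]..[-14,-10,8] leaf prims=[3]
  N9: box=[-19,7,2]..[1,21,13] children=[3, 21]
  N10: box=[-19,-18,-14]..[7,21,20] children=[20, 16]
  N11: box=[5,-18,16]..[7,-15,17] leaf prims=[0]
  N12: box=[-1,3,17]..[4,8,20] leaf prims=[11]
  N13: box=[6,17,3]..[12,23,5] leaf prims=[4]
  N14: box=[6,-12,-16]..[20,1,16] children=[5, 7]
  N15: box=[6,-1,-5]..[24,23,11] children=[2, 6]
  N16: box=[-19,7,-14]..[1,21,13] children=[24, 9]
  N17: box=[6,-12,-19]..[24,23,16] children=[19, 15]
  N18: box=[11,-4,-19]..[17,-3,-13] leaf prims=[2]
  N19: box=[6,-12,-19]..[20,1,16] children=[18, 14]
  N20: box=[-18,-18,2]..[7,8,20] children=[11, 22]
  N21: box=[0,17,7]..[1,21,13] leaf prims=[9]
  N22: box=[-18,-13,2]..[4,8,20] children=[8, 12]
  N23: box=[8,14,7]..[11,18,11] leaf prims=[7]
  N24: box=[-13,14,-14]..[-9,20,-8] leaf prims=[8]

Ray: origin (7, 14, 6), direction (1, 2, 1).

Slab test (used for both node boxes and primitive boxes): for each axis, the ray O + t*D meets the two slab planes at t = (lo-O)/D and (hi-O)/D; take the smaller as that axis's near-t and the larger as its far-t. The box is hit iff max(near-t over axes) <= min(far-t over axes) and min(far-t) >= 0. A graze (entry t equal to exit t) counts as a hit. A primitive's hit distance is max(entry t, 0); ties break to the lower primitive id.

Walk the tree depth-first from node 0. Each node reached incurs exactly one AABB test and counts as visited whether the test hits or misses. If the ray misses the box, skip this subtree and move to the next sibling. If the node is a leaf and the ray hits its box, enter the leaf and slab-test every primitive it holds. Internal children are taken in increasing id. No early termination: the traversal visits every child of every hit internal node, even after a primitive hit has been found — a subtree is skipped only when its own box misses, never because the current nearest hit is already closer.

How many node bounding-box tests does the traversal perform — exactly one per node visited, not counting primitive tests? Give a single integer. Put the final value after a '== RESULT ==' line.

Walk:
N0 x:[-26,17] y:[-16,9/2] z:[-25,14] -> hit [-16,9/2], descend [10, 17]
  N10 x:[-26,0] y:[-16,7/2] z:[-20,14] -> hit [-16,0], descend [16, 20]
    N16 x:[-26,-6] y:[-7/2,7/2] z:[-20,7] -> miss, prune
    N20 x:[-25,0] y:[-16,-3] z:[-4,14] -> miss, prune
  N17 x:[-1,17] y:[-13,9/2] z:[-25,10] -> hit [-1,9/2], descend [15, 19]
    N15 x:[-1,17] y:[-15/2,9/2] z:[-11,5] -> hit [-1,9/2], descend [2, 6]
      N2 x:[3,17] y:[-15/2,-9/2] z:[-11,5] -> miss, prune
      N6 x:[-1,5] y:[0,9/2] z:[-3,5] -> hit [0,9/2], descend [13, 23]
        N13 x:[-1,5] y:[3/2,9/2] z:[-3,-1] -> miss, prune
        N23 x:[1,4] y:[0,2] z:[1,5] -> hit [1,2] leaf, test {P7@t=1}
    N19 x:[-1,13] y:[-13,-13/2] z:[-25,10] -> miss, prune

Summary -> nodes [0, 10, 16, 20, 17, 15, 2, 6, 13, 23, 19]; box-tests=11; leaf-entries=1; first=P7

== RESULT ==
11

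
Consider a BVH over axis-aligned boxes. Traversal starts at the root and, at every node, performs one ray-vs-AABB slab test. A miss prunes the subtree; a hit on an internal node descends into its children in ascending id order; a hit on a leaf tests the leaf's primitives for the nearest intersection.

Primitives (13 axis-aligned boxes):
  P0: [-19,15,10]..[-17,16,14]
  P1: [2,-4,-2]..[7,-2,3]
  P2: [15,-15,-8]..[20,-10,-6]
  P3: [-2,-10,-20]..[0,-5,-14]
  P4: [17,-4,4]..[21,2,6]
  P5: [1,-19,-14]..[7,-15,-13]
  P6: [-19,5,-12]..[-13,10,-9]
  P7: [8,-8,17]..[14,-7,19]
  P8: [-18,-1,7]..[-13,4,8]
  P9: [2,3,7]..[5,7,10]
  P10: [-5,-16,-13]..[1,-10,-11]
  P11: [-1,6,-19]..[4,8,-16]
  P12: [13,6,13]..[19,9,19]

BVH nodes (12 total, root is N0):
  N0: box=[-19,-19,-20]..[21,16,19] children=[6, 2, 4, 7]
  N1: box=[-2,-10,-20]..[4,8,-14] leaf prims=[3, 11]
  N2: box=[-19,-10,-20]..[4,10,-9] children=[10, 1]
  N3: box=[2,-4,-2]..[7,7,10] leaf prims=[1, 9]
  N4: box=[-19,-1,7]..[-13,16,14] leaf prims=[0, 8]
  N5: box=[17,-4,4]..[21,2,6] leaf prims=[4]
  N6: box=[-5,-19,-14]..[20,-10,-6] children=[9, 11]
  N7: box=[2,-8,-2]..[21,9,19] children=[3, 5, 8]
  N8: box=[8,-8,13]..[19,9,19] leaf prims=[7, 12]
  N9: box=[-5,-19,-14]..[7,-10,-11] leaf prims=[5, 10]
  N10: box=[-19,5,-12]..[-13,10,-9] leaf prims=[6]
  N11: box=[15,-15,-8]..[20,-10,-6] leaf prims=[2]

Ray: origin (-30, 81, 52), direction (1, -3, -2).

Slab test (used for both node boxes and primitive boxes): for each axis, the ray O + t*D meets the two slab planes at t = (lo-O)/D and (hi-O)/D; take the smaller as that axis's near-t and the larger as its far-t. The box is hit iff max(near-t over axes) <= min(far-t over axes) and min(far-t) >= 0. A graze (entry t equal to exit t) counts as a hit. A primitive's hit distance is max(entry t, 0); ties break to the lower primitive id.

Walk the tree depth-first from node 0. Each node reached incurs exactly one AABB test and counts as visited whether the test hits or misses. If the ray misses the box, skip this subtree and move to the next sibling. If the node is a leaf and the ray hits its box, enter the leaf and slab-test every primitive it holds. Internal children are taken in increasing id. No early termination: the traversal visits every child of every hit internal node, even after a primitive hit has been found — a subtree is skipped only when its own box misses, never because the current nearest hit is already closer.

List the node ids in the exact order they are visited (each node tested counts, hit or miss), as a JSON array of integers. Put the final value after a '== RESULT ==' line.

Traverse from the root:
N0 x:[11,51] y:[65/3,100/3] z:[33/2,36] -> hit [65/3,100/3], descend [2, 4, 6, 7]
  N2 x:[11,34] y:[71/3,91/3] z:[61/2,36] -> miss, prune
  N4 x:[11,17] y:[65/3,82/3] z:[19,45/2] -> miss, prune
  N6 x:[25,50] y:[91/3,100/3] z:[29,33] -> hit [91/3,33], descend [9, 11]
    N9 x:[25,37] y:[91/3,100/3] z:[63/2,33] -> hit [63/2,33] leaf, test {P5@t=65/2, P10(miss)}
    N11 x:[45,50] y:[91/3,32] z:[29,30] -> miss, prune
  N7 x:[32,51] y:[24,89/3] z:[33/2,27] -> miss, prune

7 AABB tests over nodes [0, 2, 4, 6, 9, 11, 7]; 1 leaf entered; closest P5.

== RESULT ==
[0, 2, 4, 6, 9, 11, 7]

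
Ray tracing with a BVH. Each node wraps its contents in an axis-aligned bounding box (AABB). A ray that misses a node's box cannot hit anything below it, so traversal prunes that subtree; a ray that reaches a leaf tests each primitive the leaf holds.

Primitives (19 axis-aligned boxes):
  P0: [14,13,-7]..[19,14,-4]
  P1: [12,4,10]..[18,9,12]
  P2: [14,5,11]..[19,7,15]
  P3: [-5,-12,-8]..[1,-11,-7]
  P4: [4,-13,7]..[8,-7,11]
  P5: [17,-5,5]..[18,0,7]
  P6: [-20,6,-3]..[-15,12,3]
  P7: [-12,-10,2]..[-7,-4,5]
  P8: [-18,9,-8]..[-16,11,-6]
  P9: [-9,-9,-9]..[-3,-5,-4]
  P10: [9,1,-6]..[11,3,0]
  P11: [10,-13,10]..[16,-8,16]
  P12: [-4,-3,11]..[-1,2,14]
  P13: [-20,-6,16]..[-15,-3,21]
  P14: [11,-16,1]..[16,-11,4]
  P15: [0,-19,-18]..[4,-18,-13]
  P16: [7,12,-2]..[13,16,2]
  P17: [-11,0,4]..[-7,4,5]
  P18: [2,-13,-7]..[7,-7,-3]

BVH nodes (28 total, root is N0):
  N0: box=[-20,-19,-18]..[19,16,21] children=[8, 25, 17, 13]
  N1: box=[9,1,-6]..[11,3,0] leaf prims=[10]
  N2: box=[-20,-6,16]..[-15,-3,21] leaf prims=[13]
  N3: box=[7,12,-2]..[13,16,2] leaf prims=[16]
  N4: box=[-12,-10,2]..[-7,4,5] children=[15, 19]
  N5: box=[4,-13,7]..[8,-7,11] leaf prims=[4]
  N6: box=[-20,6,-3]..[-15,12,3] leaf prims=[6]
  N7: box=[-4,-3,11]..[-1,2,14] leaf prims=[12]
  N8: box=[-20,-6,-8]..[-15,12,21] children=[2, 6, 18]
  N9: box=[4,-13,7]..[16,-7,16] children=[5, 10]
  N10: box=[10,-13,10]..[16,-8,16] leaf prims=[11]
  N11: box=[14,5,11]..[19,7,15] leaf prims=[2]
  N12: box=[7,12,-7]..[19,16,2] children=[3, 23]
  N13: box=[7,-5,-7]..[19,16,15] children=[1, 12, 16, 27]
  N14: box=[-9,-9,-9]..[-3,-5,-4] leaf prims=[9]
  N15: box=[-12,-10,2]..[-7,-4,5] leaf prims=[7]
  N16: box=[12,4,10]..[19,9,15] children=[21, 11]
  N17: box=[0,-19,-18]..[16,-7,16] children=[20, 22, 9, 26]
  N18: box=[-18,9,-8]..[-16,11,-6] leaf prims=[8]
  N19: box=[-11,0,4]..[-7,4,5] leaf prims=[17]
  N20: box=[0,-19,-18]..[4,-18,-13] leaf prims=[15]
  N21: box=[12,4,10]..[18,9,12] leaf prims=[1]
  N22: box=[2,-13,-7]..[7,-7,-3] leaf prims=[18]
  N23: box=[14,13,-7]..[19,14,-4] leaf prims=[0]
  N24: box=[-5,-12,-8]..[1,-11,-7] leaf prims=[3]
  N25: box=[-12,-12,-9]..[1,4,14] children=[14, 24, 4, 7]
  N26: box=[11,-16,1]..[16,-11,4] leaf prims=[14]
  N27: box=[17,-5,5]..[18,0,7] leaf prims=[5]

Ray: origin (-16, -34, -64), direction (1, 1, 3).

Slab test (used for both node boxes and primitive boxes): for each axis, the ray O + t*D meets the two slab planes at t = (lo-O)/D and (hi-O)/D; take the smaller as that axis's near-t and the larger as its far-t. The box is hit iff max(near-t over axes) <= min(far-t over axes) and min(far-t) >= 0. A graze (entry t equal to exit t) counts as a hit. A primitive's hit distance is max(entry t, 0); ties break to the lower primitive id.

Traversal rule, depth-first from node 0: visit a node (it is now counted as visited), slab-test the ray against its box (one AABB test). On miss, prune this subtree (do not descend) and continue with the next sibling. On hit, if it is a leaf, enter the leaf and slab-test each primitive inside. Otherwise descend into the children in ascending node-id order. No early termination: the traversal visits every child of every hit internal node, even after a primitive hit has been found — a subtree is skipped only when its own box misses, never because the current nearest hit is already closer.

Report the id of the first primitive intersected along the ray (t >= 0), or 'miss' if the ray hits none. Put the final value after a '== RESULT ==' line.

Traverse from the root:
N0 x:[-4,35] y:[15,50] z:[46/3,85/3] -> hit [46/3,85/3], descend [8, 13, 17, 25]
  N8 x:[-4,1] y:[28,46] z:[56/3,85/3] -> miss, prune
  N13 x:[23,35] y:[29,50] z:[19,79/3] -> miss, prune
  N17 x:[16,32] y:[15,27] z:[46/3,80/3] -> hit [16,80/3], descend [9, 20, 22, 26]
    N9 x:[20,32] y:[21,27] z:[71/3,80/3] -> hit [71/3,80/3], descend [5, 10]
      N5 x:[20,24] y:[21,27] z:[71/3,25] -> hit [71/3,24] leaf, test {P4@t=71/3}
      N10 x:[26,32] y:[21,26] z:[74/3,80/3] -> hit [26,26] leaf, test {P11@t=26}
    N20 x:[16,20] y:[15,16] z:[46/3,17] -> hit [16,16] leaf, test {P15@t=16}
    N22 x:[18,23] y:[21,27] z:[19,61/3] -> miss, prune
    N26 x:[27,32] y:[18,23] z:[65/3,68/3] -> miss, prune
  N25 x:[4,17] y:[22,38] z:[55/3,26] -> miss, prune

Visited [0, 8, 13, 17, 9, 5, 10, 20, 22, 26, 25]. Tests: 11 box, 3 leaf. Nearest: P15.

== RESULT ==
15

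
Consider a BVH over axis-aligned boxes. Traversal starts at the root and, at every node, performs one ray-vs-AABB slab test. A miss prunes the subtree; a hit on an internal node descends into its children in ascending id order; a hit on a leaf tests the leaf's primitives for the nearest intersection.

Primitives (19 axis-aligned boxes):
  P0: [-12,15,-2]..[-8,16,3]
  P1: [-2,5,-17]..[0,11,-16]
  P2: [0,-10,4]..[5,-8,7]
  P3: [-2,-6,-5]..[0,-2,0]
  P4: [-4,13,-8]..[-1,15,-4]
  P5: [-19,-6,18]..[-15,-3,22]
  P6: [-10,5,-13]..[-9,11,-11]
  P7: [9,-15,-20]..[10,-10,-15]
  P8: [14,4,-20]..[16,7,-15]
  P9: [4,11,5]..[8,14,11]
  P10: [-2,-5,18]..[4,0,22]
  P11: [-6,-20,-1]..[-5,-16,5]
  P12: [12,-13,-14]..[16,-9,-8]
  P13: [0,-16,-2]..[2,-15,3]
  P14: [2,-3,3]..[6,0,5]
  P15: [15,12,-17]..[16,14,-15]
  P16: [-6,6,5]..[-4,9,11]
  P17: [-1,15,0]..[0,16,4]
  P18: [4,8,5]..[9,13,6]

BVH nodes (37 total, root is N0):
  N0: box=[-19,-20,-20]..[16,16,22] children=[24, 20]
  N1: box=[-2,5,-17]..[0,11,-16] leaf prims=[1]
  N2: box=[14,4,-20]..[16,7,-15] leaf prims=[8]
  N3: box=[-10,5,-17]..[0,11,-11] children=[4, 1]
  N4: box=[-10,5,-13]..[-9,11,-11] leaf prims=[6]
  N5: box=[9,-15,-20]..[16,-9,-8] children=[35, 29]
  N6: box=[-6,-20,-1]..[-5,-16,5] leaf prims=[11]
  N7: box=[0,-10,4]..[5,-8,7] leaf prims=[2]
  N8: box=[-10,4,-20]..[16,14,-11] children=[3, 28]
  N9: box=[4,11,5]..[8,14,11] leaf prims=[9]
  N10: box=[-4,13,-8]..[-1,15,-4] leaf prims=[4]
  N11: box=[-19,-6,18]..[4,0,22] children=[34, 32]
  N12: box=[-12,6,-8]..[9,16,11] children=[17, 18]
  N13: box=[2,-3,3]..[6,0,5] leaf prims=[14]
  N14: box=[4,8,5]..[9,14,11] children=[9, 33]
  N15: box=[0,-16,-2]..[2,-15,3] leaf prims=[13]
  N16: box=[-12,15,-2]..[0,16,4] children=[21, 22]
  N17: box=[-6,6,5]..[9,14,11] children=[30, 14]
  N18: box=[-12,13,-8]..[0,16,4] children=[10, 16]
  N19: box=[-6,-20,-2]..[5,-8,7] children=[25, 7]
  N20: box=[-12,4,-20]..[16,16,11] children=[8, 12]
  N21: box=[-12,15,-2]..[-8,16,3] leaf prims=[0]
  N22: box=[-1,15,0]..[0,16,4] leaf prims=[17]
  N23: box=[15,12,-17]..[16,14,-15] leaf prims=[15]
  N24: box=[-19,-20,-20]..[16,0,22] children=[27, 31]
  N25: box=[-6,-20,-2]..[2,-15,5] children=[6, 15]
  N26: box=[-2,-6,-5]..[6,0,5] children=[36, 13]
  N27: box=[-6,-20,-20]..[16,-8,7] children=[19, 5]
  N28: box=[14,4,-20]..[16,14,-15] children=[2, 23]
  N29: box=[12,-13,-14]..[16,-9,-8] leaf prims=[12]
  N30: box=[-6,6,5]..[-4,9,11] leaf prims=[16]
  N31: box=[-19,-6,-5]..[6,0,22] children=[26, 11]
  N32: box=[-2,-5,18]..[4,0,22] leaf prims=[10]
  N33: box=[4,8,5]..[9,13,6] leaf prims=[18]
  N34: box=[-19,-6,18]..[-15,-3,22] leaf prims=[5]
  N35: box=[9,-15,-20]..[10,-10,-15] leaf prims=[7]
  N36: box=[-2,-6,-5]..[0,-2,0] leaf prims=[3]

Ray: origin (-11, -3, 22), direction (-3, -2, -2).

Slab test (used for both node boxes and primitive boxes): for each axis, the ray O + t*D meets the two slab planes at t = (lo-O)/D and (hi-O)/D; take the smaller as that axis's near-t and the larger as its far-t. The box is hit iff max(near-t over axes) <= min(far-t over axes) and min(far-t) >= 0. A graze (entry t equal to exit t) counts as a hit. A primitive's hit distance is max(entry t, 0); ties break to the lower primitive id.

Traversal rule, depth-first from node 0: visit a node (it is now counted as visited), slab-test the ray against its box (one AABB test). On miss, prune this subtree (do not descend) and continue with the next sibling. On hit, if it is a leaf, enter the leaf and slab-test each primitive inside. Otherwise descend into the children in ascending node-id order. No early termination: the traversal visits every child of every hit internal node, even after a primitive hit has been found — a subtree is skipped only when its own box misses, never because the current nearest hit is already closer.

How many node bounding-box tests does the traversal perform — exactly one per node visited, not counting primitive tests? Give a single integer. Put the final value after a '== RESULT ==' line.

Trace the traversal:
N0 x:[-9,8/3] y:[-19/2,17/2] z:[0,21] -> hit [0,8/3], descend [20, 24]
  N20 x:[-9,1/3] y:[-19/2,-7/2] z:[11/2,21] -> miss, prune
  N24 x:[-9,8/3] y:[-3/2,17/2] z:[0,21] -> hit [0,8/3], descend [27, 31]
    N27 x:[-9,-5/3] y:[5/2,17/2] z:[15/2,21] -> miss, prune
    N31 x:[-17/3,8/3] y:[-3/2,3/2] z:[0,27/2] -> hit [0,3/2], descend [11, 26]
      N11 x:[-5,8/3] y:[-3/2,3/2] z:[0,2] -> hit [0,3/2], descend [32, 34]
        N32 x:[-5,-3] y:[-3/2,1] z:[0,2] -> miss, prune
        N34 x:[4/3,8/3] y:[0,3/2] z:[0,2] -> hit [4/3,3/2] leaf, test {P5@t=4/3}
      N26 x:[-17/3,-3] y:[-3/2,3/2] z:[17/2,27/2] -> miss, prune

Summary -> nodes [0, 20, 24, 27, 31, 11, 32, 34, 26]; box-tests=9; leaf-entries=1; first=P5

== RESULT ==
9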